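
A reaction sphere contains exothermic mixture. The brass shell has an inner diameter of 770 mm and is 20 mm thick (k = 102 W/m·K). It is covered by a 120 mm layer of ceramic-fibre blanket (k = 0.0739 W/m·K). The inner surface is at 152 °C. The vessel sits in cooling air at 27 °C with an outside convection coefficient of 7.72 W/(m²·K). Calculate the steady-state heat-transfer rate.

Q ≈ 194 W

Spherical conduction: R = (1/r_in − 1/r_out)/(4πk) per layer; series-sum.
R_brass shell = (1/0.385 − 1/0.405)/(4π×102) = 1.001×10^-4 K/W
R_ceramic-fibre blanket = (1/0.405 − 1/0.525)/(4π×0.0739) = 0.6077 K/W
R_outer film = 1/(h·4πr_o²) = 1/(7.72×4π×0.525²) = 0.0374 K/W
R_total = 0.6452 K/W
Q = ΔT/R_total = 125/0.6452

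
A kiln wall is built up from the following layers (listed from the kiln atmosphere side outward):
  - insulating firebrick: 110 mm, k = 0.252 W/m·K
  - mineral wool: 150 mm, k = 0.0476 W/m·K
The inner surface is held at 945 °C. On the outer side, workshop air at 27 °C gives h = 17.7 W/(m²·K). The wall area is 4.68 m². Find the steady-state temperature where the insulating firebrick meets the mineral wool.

T ≈ 835 °C

Thermal resistances in series:
R_insulating firebrick = L/(kA) = 0.11/(0.252×4.68) = 0.09327 K/W
R_mineral wool = L/(kA) = 0.15/(0.0476×4.68) = 0.6733 K/W
R_outer film = 1/(h_o·A) = 1/(17.7×4.68) = 0.01207 K/W
R_total = 0.7787 K/W;  Q = ΔT/R_total = 918/0.7787 = 1179 W
T_interface = T_inner − Q·ΣR(inner→interface) = 945 − 1180×0.09327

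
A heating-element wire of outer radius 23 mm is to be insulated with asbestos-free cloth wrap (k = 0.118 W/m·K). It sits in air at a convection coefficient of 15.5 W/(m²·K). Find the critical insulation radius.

r_cr ≈ 7.61 mm

For a cylinder r_cr = k/h = 0.118/15.5
r_cr = 7.61 mm; since the bare radius (23 mm) is above r_cr, any added insulation will reduce heat loss.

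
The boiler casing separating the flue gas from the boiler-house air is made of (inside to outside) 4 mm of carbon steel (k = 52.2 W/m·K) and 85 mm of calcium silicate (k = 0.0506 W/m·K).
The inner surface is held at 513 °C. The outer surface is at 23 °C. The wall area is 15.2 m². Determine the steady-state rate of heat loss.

Q ≈ 4430 W

Treating each layer as a thermal resistance in series:
R_carbon steel = L/(kA) = 0.004/(52.2×15.2) = 5.041×10^-6 K/W
R_calcium silicate = L/(kA) = 0.085/(0.0506×15.2) = 0.1105 K/W
R_total = 0.1105 K/W
Q = ΔT / R_total = 490 / 0.1105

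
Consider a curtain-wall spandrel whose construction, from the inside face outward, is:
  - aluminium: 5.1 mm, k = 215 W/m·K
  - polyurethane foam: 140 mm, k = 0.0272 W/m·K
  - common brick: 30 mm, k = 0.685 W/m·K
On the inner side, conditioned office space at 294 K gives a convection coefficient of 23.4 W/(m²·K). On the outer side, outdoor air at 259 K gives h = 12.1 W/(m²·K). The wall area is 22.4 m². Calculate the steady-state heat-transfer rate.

Q ≈ 147 W

Using the resistance-network approach (series):
R_inner film = 1/(h_i·A) = 1/(23.4×22.4) = 0.001908 K/W
R_aluminium = L/(kA) = 0.0051/(215×22.4) = 1.059×10^-6 K/W
R_polyurethane foam = L/(kA) = 0.14/(0.0272×22.4) = 0.2298 K/W
R_common brick = L/(kA) = 0.03/(0.685×22.4) = 0.001955 K/W
R_outer film = 1/(h_o·A) = 1/(12.1×22.4) = 0.003689 K/W
R_total = 0.2373 K/W
Q = ΔT / R_total = 35 / 0.2373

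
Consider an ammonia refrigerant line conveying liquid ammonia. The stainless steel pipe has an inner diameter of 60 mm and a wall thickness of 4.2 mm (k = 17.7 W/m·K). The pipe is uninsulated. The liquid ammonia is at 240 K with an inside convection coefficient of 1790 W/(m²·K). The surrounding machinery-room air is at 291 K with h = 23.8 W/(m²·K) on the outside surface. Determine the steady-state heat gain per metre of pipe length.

q′ ≈ 255 W/m

Treating each annulus and film as a series resistance:
R_inner film = 1/(h_i·2πr₁L) = 1/(1790×2π×0.03×1) = 0.002964 K/W
R_stainless steel pipe wall = ln(34.2/30)/(2π×17.7×1) = 0.001178 K/W
R_outer film = 1/(h_o·2πr_oL) = 1/(23.8×2π×0.0342×1) = 0.1955 K/W
R_total = 0.1997 K/W
Q = ΔT/R_total = 51/0.1997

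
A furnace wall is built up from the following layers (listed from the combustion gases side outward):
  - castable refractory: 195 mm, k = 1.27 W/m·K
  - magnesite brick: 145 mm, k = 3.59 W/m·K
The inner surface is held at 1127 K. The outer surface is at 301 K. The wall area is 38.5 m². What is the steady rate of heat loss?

Model the wall as resistances in series:
R_castable refractory = L/(kA) = 0.195/(1.27×38.5) = 0.003988 K/W
R_magnesite brick = L/(kA) = 0.145/(3.59×38.5) = 0.001049 K/W
R_total = 0.005037 K/W
Q = ΔT / R_total = 826 / 0.005037

Q ≈ 164000 W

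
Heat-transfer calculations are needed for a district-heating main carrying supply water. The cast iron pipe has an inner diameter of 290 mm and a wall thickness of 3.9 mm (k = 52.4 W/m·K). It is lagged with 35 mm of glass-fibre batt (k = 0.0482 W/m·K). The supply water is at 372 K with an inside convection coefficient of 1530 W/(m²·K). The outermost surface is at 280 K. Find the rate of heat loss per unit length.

Cylindrical conduction, so R = ln(r₂/r₁)/(2πkL) per layer, in series:
R_inner film = 1/(h_i·2πr₁L) = 1/(1530×2π×0.145×1) = 7.174×10^-4 K/W
R_cast iron pipe wall = ln(148.9/145)/(2π×52.4×1) = 8.061×10^-5 K/W
R_glass-fibre batt = ln(183.9/148.9)/(2π×0.0482×1) = 0.6971 K/W
R_total = 0.6979 K/W
Q = ΔT/R_total = 92/0.6979

q′ ≈ 132 W/m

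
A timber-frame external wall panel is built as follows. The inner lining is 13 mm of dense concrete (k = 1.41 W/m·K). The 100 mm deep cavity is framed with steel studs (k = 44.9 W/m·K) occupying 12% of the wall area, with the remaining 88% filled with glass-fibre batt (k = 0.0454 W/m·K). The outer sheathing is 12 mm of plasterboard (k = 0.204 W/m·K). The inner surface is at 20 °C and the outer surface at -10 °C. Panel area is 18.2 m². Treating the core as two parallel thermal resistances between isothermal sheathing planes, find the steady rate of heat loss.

Sheathing layers in series; stud and cavity paths in parallel between them.
R_inner = 0.013/(1.41×18.2) = 5.066×10^-4 K/W
R_stud  = 0.1/(44.9×0.12×18.2) = 0.00102 K/W
R_cav   = 0.1/(0.0454×0.88×18.2) = 0.1375 K/W
1/R_core = 1/R_stud + 1/R_cav → R_core = 0.001012 K/W
R_outer = 0.012/(0.204×18.2) = 0.003232 K/W
R_total = 0.004751 K/W
Q = ΔT/R_total = 30/0.004751

Q ≈ 6310 W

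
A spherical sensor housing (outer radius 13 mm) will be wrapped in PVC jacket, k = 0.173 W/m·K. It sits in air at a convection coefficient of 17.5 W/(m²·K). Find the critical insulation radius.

r_cr ≈ 19.8 mm

For a sphere r_cr = 2k/h = 2×0.173/17.5
r_cr = 19.8 mm; since the bare radius (13 mm) is below r_cr, adding a thin layer of insulation will *increase* heat loss.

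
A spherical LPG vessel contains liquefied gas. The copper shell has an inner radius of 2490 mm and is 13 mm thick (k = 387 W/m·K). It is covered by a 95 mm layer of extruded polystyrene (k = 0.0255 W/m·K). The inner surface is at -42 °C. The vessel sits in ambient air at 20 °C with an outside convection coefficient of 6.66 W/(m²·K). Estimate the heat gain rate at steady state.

Q ≈ 1310 W

Radial (spherical) resistances in series:
R_copper shell = (1/2.49 − 1/2.503)/(4π×387) = 4.289×10^-7 K/W
R_extruded polystyrene = (1/2.503 − 1/2.598)/(4π×0.0255) = 0.04559 K/W
R_outer film = 1/(h·4πr_o²) = 1/(6.66×4π×2.598²) = 0.00177 K/W
R_total = 0.04736 K/W
Q = ΔT/R_total = 62/0.04736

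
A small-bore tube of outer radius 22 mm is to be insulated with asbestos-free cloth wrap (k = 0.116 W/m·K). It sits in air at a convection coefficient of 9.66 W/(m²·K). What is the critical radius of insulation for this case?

r_cr ≈ 12 mm

For a cylinder r_cr = k/h = 0.116/9.66
r_cr = 12 mm; since the bare radius (22 mm) is above r_cr, any added insulation will reduce heat loss.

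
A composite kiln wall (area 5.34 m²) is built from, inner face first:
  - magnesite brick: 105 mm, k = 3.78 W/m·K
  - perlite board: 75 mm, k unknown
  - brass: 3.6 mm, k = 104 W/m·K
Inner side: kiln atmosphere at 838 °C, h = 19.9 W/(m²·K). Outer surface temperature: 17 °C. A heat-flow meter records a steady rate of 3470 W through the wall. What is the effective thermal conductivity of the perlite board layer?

Treating each layer as a thermal resistance in series:
R_inner film = 1/(h_i·A) = 1/(19.9×5.34) = 0.00941 K/W
R_magnesite brick = L/(kA) = 0.105/(3.78×5.34) = 0.005202 K/W
R_brass = L/(kA) = 0.0036/(104×5.34) = 6.482×10^-6 K/W
Sum of known resistances R_other = 0.01462 K/W
Total R = ΔT/Q = 821/3470 = 0.2366 K/W
R_perlite board = R_total − R_other = 0.222 K/W
k = L/(R·A) = 0.075/(0.222×5.34)

k ≈ 0.0633 W/(m·K)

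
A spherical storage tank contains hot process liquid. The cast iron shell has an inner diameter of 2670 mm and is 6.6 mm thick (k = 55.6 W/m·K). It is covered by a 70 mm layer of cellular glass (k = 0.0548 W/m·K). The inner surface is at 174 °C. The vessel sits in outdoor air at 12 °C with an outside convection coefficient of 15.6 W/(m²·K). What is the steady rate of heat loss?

For a spherical shell R = (1/r₁ − 1/r₂)/(4πk); film R = 1/(h·4πr²). In series:
R_cast iron shell = (1/1.335 − 1/1.3416)/(4π×55.6) = 5.274×10^-6 K/W
R_cellular glass = (1/1.3416 − 1/1.4116)/(4π×0.0548) = 0.05368 K/W
R_outer film = 1/(h·4πr_o²) = 1/(15.6×4π×1.4116²) = 0.00256 K/W
R_total = 0.05624 K/W
Q = ΔT/R_total = 162/0.05624

Q ≈ 2880 W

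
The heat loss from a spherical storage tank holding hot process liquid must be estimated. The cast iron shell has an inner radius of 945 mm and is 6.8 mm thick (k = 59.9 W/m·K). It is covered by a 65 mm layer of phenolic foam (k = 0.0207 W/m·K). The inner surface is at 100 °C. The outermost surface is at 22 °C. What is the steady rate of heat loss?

Q ≈ 302 W

For a spherical shell R = (1/r₁ − 1/r₂)/(4πk); film R = 1/(h·4πr²). In series:
R_cast iron shell = (1/0.945 − 1/0.9518)/(4π×59.9) = 1.004×10^-5 K/W
R_phenolic foam = (1/0.9518 − 1/1.0168)/(4π×0.0207) = 0.2582 K/W
R_total = 0.2582 K/W
Q = ΔT/R_total = 78/0.2582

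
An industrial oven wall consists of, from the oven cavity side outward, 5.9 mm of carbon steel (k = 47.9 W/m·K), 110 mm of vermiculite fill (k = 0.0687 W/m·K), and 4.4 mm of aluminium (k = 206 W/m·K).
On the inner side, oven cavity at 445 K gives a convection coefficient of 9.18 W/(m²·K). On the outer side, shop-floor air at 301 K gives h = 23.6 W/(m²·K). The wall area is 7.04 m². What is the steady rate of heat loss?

Q ≈ 578 W

Series thermal resistances:
R_inner film = 1/(h_i·A) = 1/(9.18×7.04) = 0.01547 K/W
R_carbon steel = L/(kA) = 0.0059/(47.9×7.04) = 1.75×10^-5 K/W
R_vermiculite fill = L/(kA) = 0.11/(0.0687×7.04) = 0.2274 K/W
R_aluminium = L/(kA) = 0.0044/(206×7.04) = 3.034×10^-6 K/W
R_outer film = 1/(h_o·A) = 1/(23.6×7.04) = 0.006019 K/W
R_total = 0.249 K/W
Q = ΔT / R_total = 144 / 0.249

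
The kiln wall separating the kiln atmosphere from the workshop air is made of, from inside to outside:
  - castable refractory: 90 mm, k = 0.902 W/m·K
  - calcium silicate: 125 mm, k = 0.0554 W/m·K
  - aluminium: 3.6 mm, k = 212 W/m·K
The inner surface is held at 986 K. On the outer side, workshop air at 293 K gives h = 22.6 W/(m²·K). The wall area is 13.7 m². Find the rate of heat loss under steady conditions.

Q ≈ 3960 W

Model the wall as resistances in series:
R_castable refractory = L/(kA) = 0.09/(0.902×13.7) = 0.007283 K/W
R_calcium silicate = L/(kA) = 0.125/(0.0554×13.7) = 0.1647 K/W
R_aluminium = L/(kA) = 0.0036/(212×13.7) = 1.239×10^-6 K/W
R_outer film = 1/(h_o·A) = 1/(22.6×13.7) = 0.00323 K/W
R_total = 0.1752 K/W
Q = ΔT / R_total = 693 / 0.1752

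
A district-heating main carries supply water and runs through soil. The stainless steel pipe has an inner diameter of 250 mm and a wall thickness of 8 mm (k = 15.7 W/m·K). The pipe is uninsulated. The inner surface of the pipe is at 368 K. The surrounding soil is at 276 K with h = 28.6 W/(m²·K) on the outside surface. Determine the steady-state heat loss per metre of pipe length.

Per-layer cylindrical resistances, series-summed:
R_stainless steel pipe wall = ln(133/125)/(2π×15.7×1) = 6.289×10^-4 K/W
R_outer film = 1/(h_o·2πr_oL) = 1/(28.6×2π×0.133×1) = 0.04184 K/W
R_total = 0.04247 K/W
Q = ΔT/R_total = 92/0.04247

q′ ≈ 2170 W/m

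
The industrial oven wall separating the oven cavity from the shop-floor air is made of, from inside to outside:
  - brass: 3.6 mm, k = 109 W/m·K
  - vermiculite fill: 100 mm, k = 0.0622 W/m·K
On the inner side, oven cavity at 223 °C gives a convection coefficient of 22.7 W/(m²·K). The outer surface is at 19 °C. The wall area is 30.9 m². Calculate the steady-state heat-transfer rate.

Q ≈ 3820 W

Series thermal resistances:
R_inner film = 1/(h_i·A) = 1/(22.7×30.9) = 0.001426 K/W
R_brass = L/(kA) = 0.0036/(109×30.9) = 1.069×10^-6 K/W
R_vermiculite fill = L/(kA) = 0.1/(0.0622×30.9) = 0.05203 K/W
R_total = 0.05346 K/W
Q = ΔT / R_total = 204 / 0.05346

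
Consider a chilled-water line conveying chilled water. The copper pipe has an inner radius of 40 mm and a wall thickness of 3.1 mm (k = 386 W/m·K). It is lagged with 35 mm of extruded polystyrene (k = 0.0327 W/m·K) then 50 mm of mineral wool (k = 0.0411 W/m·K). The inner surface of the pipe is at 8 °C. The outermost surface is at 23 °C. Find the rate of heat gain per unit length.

For a radial system each layer contributes R = ln(r_out/r_in)/(2πkL); films add R = 1/(hA).
R_copper pipe wall = ln(43.1/40)/(2π×386×1) = 3.078×10^-5 K/W
R_extruded polystyrene = ln(78.1/43.1)/(2π×0.0327×1) = 2.893 K/W
R_mineral wool = ln(128.1/78.1)/(2π×0.0411×1) = 1.916 K/W
R_total = 4.81 K/W
Q = ΔT/R_total = 15/4.81

q′ ≈ 3.12 W/m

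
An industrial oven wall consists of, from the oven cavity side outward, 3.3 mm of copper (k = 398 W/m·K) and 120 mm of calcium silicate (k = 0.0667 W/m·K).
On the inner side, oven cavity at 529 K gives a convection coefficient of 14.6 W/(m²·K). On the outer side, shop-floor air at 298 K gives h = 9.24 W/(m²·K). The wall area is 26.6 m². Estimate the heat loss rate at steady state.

Q ≈ 3110 W

Series thermal resistances:
R_inner film = 1/(h_i·A) = 1/(14.6×26.6) = 0.002575 K/W
R_copper = L/(kA) = 0.0033/(398×26.6) = 3.117×10^-7 K/W
R_calcium silicate = L/(kA) = 0.12/(0.0667×26.6) = 0.06764 K/W
R_outer film = 1/(h_o·A) = 1/(9.24×26.6) = 0.004069 K/W
R_total = 0.07428 K/W
Q = ΔT / R_total = 231 / 0.07428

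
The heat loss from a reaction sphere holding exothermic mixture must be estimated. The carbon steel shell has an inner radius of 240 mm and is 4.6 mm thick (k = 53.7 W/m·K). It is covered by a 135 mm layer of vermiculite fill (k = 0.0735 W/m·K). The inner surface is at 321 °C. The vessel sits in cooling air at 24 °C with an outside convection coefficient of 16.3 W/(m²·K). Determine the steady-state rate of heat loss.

Each spherical layer contributes R = (1/r_i − 1/r_o)/(4πk):
R_carbon steel shell = (1/0.24 − 1/0.2446)/(4π×53.7) = 1.161×10^-4 K/W
R_vermiculite fill = (1/0.2446 − 1/0.3796)/(4π×0.0735) = 1.574 K/W
R_outer film = 1/(h·4πr_o²) = 1/(16.3×4π×0.3796²) = 0.03388 K/W
R_total = 1.608 K/W
Q = ΔT/R_total = 297/1.608

Q ≈ 185 W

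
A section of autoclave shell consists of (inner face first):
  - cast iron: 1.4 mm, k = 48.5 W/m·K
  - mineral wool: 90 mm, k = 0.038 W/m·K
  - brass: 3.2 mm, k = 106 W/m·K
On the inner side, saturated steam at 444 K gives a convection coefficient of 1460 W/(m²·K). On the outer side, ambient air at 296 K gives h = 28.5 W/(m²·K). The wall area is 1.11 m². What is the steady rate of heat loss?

Thermal resistances in series:
R_inner film = 1/(h_i·A) = 1/(1460×1.11) = 6.171×10^-4 K/W
R_cast iron = L/(kA) = 0.0014/(48.5×1.11) = 2.601×10^-5 K/W
R_mineral wool = L/(kA) = 0.09/(0.038×1.11) = 2.134 K/W
R_brass = L/(kA) = 0.0032/(106×1.11) = 2.72×10^-5 K/W
R_outer film = 1/(h_o·A) = 1/(28.5×1.11) = 0.03161 K/W
R_total = 2.166 K/W
Q = ΔT / R_total = 148 / 2.166

Q ≈ 68.3 W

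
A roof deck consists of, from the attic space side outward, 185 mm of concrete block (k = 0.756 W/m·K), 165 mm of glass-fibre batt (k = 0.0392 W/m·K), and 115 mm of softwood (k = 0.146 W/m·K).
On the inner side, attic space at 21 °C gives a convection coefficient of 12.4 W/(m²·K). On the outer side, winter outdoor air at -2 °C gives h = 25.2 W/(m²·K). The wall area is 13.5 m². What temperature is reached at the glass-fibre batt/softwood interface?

T ≈ 1.55 °C

Using the resistance-network approach (series):
R_inner film = 1/(h_i·A) = 1/(12.4×13.5) = 0.005974 K/W
R_concrete block = L/(kA) = 0.185/(0.756×13.5) = 0.01813 K/W
R_glass-fibre batt = L/(kA) = 0.165/(0.0392×13.5) = 0.3118 K/W
R_softwood = L/(kA) = 0.115/(0.146×13.5) = 0.05835 K/W
R_outer film = 1/(h_o·A) = 1/(25.2×13.5) = 0.002939 K/W
R_total = 0.3972 K/W;  Q = ΔT/R_total = 23/0.3972 = 57.91 W
T_interface = T_inner − Q·ΣR(inner→interface) = 21 − 57.9×0.3359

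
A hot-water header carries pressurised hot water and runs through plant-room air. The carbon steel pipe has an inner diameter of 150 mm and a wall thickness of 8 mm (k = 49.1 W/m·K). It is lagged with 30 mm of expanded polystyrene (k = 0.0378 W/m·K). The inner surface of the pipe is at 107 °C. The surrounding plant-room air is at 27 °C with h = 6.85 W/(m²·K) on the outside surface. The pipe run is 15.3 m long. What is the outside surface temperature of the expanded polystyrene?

T ≈ 37.9 °C

Cylindrical conduction, so R = ln(r₂/r₁)/(2πkL) per layer, in series:
R_carbon steel pipe wall = ln(83/75)/(2π×49.1×15.3) = 2.147×10^-5 K/W
R_expanded polystyrene = ln(113/83)/(2π×0.0378×15.3) = 0.08491 K/W
R_outer film = 1/(h_o·2πr_oL) = 1/(6.85×2π×0.113×15.3) = 0.01344 K/W
R_total = 0.09837 K/W
Q = ΔT/R_total = 80/0.09837
Q = 813 W
T_interface = T_inner − Q·ΣR(inner→interface) = 107 − 813×0.08493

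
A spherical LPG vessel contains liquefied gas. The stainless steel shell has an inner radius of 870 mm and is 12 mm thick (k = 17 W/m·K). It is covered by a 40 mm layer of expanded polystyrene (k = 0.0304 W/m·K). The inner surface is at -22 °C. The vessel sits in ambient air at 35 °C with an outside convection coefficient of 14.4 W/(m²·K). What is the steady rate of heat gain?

Q ≈ 421 W

Each spherical layer contributes R = (1/r_i − 1/r_o)/(4πk):
R_stainless steel shell = (1/0.87 − 1/0.882)/(4π×17) = 7.32×10^-5 K/W
R_expanded polystyrene = (1/0.882 − 1/0.922)/(4π×0.0304) = 0.1288 K/W
R_outer film = 1/(h·4πr_o²) = 1/(14.4×4π×0.922²) = 0.006501 K/W
R_total = 0.1353 K/W
Q = ΔT/R_total = 57/0.1353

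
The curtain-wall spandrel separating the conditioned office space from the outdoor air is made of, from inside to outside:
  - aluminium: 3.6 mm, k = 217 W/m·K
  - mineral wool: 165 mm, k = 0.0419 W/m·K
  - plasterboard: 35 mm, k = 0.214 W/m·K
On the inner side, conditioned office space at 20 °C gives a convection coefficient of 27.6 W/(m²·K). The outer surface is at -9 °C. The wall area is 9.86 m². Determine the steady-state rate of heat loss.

Series thermal resistances:
R_inner film = 1/(h_i·A) = 1/(27.6×9.86) = 0.003675 K/W
R_aluminium = L/(kA) = 0.0036/(217×9.86) = 1.683×10^-6 K/W
R_mineral wool = L/(kA) = 0.165/(0.0419×9.86) = 0.3994 K/W
R_plasterboard = L/(kA) = 0.035/(0.214×9.86) = 0.01659 K/W
R_total = 0.4196 K/W
Q = ΔT / R_total = 29 / 0.4196

Q ≈ 69.1 W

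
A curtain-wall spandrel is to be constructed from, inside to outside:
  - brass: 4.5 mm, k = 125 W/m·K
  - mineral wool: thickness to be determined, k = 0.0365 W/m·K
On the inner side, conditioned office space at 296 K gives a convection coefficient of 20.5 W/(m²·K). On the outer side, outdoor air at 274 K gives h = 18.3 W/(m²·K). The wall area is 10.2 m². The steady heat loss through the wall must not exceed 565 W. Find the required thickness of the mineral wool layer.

Thermal resistances in series:
R_inner film = 1/(h_i·A) = 1/(20.5×10.2) = 0.004782 K/W
R_brass = L/(kA) = 0.0045/(125×10.2) = 3.529×10^-6 K/W
R_outer film = 1/(h_o·A) = 1/(18.3×10.2) = 0.005357 K/W
Sum of the known resistances R_other = 0.01014 K/W
Required total resistance R_tot = ΔT/Q_allow = 22/565 = 0.03894 K/W
R_mineral wool = R_tot − R_other = 0.02879 K/W
L = R·k·A = 0.02879×0.0365×10.2

L ≈ 10.7 mm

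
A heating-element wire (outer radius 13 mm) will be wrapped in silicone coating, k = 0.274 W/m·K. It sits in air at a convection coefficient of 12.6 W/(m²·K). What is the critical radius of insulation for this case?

r_cr ≈ 21.7 mm

For a cylinder r_cr = k/h = 0.274/12.6
r_cr = 21.7 mm; since the bare radius (13 mm) is below r_cr, adding a thin layer of insulation will *increase* heat loss.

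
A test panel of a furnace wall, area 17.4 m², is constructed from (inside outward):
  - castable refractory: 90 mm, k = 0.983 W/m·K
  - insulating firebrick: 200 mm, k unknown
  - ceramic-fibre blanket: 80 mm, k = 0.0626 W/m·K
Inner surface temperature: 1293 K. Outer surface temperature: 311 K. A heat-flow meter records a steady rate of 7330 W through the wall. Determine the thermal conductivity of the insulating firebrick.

k ≈ 0.208 W/(m·K)

Thermal resistances in series:
R_castable refractory = L/(kA) = 0.09/(0.983×17.4) = 0.005262 K/W
R_ceramic-fibre blanket = L/(kA) = 0.08/(0.0626×17.4) = 0.07345 K/W
Sum of known resistances R_other = 0.07871 K/W
Total R = ΔT/Q = 982/7330 = 0.134 K/W
R_insulating firebrick = R_total − R_other = 0.05526 K/W
k = L/(R·A) = 0.2/(0.05526×17.4)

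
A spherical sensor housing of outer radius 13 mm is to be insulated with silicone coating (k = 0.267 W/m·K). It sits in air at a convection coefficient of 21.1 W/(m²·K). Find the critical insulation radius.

r_cr ≈ 25.3 mm

For a sphere r_cr = 2k/h = 2×0.267/21.1
r_cr = 25.3 mm; since the bare radius (13 mm) is below r_cr, adding a thin layer of insulation will *increase* heat loss.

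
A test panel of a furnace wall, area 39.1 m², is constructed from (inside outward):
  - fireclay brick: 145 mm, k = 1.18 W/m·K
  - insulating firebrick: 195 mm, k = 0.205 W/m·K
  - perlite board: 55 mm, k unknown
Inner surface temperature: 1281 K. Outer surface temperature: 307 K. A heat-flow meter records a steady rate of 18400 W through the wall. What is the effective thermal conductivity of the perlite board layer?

k ≈ 0.0552 W/(m·K)

Treating each layer as a thermal resistance in series:
R_fireclay brick = L/(kA) = 0.145/(1.18×39.1) = 0.003143 K/W
R_insulating firebrick = L/(kA) = 0.195/(0.205×39.1) = 0.02433 K/W
Sum of known resistances R_other = 0.02747 K/W
Total R = ΔT/Q = 974/18400 = 0.05293 K/W
R_perlite board = R_total − R_other = 0.02546 K/W
k = L/(R·A) = 0.055/(0.02546×39.1)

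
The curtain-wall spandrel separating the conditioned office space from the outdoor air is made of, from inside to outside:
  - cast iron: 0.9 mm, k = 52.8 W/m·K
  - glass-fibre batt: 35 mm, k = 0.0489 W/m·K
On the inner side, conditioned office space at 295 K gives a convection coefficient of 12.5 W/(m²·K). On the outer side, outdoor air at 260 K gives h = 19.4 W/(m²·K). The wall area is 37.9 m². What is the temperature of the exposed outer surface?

T ≈ 262 K

Treating each layer as a thermal resistance in series:
R_inner film = 1/(h_i·A) = 1/(12.5×37.9) = 0.002111 K/W
R_cast iron = L/(kA) = 0.0009/(52.8×37.9) = 4.497×10^-7 K/W
R_glass-fibre batt = L/(kA) = 0.035/(0.0489×37.9) = 0.01889 K/W
R_outer film = 1/(h_o·A) = 1/(19.4×37.9) = 0.00136 K/W
R_total = 0.02236 K/W;  Q = ΔT/R_total = 35/0.02236 = 1566 W
T_interface = T_inner − Q·ΣR(inner→interface) = 295 − 1570×0.021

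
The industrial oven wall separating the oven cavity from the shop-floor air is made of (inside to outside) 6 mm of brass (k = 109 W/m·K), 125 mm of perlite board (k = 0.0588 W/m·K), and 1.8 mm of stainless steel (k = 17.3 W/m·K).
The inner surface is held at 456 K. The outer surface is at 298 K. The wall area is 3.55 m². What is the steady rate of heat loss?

Series thermal resistances:
R_brass = L/(kA) = 0.006/(109×3.55) = 1.551×10^-5 K/W
R_perlite board = L/(kA) = 0.125/(0.0588×3.55) = 0.5988 K/W
R_stainless steel = L/(kA) = 0.0018/(17.3×3.55) = 2.931×10^-5 K/W
R_total = 0.5989 K/W
Q = ΔT / R_total = 158 / 0.5989

Q ≈ 264 W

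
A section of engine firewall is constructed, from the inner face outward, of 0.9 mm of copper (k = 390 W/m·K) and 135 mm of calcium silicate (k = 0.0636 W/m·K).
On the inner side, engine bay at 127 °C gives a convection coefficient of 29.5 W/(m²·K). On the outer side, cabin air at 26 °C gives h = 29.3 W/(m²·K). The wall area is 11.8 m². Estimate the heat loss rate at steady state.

Q ≈ 544 W

Using the resistance-network approach (series):
R_inner film = 1/(h_i·A) = 1/(29.5×11.8) = 0.002873 K/W
R_copper = L/(kA) = 0.0009/(390×11.8) = 1.956×10^-7 K/W
R_calcium silicate = L/(kA) = 0.135/(0.0636×11.8) = 0.1799 K/W
R_outer film = 1/(h_o·A) = 1/(29.3×11.8) = 0.002892 K/W
R_total = 0.1857 K/W
Q = ΔT / R_total = 101 / 0.1857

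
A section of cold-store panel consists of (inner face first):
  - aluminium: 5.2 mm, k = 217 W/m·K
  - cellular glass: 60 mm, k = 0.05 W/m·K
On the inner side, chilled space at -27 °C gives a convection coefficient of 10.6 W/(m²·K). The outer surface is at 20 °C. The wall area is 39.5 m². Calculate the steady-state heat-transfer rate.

Series thermal resistances:
R_inner film = 1/(h_i·A) = 1/(10.6×39.5) = 0.002388 K/W
R_aluminium = L/(kA) = 0.0052/(217×39.5) = 6.067×10^-7 K/W
R_cellular glass = L/(kA) = 0.06/(0.05×39.5) = 0.03038 K/W
R_total = 0.03277 K/W
Q = ΔT / R_total = 47 / 0.03277

Q ≈ 1430 W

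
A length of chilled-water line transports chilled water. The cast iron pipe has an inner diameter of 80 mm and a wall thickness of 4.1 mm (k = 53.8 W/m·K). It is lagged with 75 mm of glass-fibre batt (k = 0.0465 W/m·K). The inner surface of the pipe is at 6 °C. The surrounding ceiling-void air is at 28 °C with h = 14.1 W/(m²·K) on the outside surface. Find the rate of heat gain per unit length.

Treating each annulus and film as a series resistance:
R_cast iron pipe wall = ln(44.1/40)/(2π×53.8×1) = 2.887×10^-4 K/W
R_glass-fibre batt = ln(119.1/44.1)/(2π×0.0465×1) = 3.4 K/W
R_outer film = 1/(h_o·2πr_oL) = 1/(14.1×2π×0.1191×1) = 0.09477 K/W
R_total = 3.496 K/W
Q = ΔT/R_total = 22/3.496

q′ ≈ 6.29 W/m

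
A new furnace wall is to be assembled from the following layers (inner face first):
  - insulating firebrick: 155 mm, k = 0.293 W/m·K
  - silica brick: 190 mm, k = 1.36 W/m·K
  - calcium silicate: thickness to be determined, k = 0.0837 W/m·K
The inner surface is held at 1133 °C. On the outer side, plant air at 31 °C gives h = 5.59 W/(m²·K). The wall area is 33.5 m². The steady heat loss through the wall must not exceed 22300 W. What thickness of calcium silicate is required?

L ≈ 67.6 mm

Treating each layer as a thermal resistance in series:
R_insulating firebrick = L/(kA) = 0.155/(0.293×33.5) = 0.01579 K/W
R_silica brick = L/(kA) = 0.19/(1.36×33.5) = 0.00417 K/W
R_outer film = 1/(h_o·A) = 1/(5.59×33.5) = 0.00534 K/W
Sum of the known resistances R_other = 0.0253 K/W
Required total resistance R_tot = ΔT/Q_allow = 1102/22300 = 0.04942 K/W
R_calcium silicate = R_tot − R_other = 0.02412 K/W
L = R·k·A = 0.02412×0.0837×33.5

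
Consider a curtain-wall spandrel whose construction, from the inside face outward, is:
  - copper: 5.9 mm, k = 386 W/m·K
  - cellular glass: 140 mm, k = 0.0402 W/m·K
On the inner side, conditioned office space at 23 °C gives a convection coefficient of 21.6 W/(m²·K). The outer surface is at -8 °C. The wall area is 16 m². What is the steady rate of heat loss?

Series thermal resistances:
R_inner film = 1/(h_i·A) = 1/(21.6×16) = 0.002894 K/W
R_copper = L/(kA) = 0.0059/(386×16) = 9.553×10^-7 K/W
R_cellular glass = L/(kA) = 0.14/(0.0402×16) = 0.2177 K/W
R_total = 0.2206 K/W
Q = ΔT / R_total = 31 / 0.2206

Q ≈ 141 W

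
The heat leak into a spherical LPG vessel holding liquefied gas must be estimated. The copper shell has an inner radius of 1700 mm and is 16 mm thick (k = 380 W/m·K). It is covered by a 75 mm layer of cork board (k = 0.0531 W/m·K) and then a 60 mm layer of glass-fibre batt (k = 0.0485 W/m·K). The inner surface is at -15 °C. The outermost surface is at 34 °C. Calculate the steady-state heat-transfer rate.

Radial (spherical) resistances in series:
R_copper shell = (1/1.7 − 1/1.716)/(4π×380) = 1.149×10^-6 K/W
R_cork board = (1/1.716 − 1/1.791)/(4π×0.0531) = 0.03657 K/W
R_glass-fibre batt = (1/1.791 − 1/1.851)/(4π×0.0485) = 0.0297 K/W
R_total = 0.06627 K/W
Q = ΔT/R_total = 49/0.06627

Q ≈ 739 W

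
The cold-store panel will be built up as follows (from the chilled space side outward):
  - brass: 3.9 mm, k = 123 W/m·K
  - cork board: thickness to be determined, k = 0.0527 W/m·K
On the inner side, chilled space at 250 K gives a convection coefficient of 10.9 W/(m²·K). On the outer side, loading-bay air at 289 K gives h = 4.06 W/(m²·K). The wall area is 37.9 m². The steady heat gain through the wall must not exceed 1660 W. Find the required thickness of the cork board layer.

Series thermal resistances:
R_inner film = 1/(h_i·A) = 1/(10.9×37.9) = 0.002421 K/W
R_brass = L/(kA) = 0.0039/(123×37.9) = 8.366×10^-7 K/W
R_outer film = 1/(h_o·A) = 1/(4.06×37.9) = 0.006499 K/W
Sum of the known resistances R_other = 0.00892 K/W
Required total resistance R_tot = ΔT/Q_allow = 39/1660 = 0.02349 K/W
R_cork board = R_tot − R_other = 0.01457 K/W
L = R·k·A = 0.01457×0.0527×37.9

L ≈ 29.1 mm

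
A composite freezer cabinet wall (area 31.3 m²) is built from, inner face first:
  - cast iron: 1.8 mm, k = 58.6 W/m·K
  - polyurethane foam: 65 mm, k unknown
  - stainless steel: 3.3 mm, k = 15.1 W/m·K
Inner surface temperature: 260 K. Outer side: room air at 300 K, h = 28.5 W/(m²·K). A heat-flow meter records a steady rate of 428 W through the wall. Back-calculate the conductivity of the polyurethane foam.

k ≈ 0.0225 W/(m·K)

Series thermal resistances:
R_cast iron = L/(kA) = 0.0018/(58.6×31.3) = 9.814×10^-7 K/W
R_stainless steel = L/(kA) = 0.0033/(15.1×31.3) = 6.982×10^-6 K/W
R_outer film = 1/(h_o·A) = 1/(28.5×31.3) = 0.001121 K/W
Sum of known resistances R_other = 0.001129 K/W
Total R = ΔT/Q = 40/428 = 0.09346 K/W
R_polyurethane foam = R_total − R_other = 0.09233 K/W
k = L/(R·A) = 0.065/(0.09233×31.3)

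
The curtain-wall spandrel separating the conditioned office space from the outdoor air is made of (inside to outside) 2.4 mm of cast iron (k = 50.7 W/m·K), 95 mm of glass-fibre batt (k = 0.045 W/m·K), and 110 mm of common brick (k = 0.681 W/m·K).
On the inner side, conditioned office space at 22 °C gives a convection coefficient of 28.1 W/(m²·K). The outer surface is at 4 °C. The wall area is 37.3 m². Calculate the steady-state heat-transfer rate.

Q ≈ 291 W

Model the wall as resistances in series:
R_inner film = 1/(h_i·A) = 1/(28.1×37.3) = 9.541×10^-4 K/W
R_cast iron = L/(kA) = 0.0024/(50.7×37.3) = 1.269×10^-6 K/W
R_glass-fibre batt = L/(kA) = 0.095/(0.045×37.3) = 0.0566 K/W
R_common brick = L/(kA) = 0.11/(0.681×37.3) = 0.00433 K/W
R_total = 0.06188 K/W
Q = ΔT / R_total = 18 / 0.06188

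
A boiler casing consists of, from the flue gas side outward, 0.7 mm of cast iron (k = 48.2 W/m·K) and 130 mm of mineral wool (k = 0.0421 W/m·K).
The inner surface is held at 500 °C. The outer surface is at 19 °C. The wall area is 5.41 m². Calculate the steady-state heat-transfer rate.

Q ≈ 843 W

Series thermal resistances:
R_cast iron = L/(kA) = 0.0007/(48.2×5.41) = 2.684×10^-6 K/W
R_mineral wool = L/(kA) = 0.13/(0.0421×5.41) = 0.5708 K/W
R_total = 0.5708 K/W
Q = ΔT / R_total = 481 / 0.5708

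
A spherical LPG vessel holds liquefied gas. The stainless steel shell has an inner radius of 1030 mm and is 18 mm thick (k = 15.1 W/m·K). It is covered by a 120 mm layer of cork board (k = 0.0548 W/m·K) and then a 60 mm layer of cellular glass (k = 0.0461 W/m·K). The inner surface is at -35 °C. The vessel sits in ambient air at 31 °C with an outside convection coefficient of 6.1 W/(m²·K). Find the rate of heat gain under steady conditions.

Spherical conduction: R = (1/r_in − 1/r_out)/(4πk) per layer; series-sum.
R_stainless steel shell = (1/1.03 − 1/1.048)/(4π×15.1) = 8.788×10^-5 K/W
R_cork board = (1/1.048 − 1/1.168)/(4π×0.0548) = 0.1424 K/W
R_cellular glass = (1/1.168 − 1/1.228)/(4π×0.0461) = 0.07221 K/W
R_outer film = 1/(h·4πr_o²) = 1/(6.1×4π×1.228²) = 0.008651 K/W
R_total = 0.2233 K/W
Q = ΔT/R_total = 66/0.2233

Q ≈ 296 W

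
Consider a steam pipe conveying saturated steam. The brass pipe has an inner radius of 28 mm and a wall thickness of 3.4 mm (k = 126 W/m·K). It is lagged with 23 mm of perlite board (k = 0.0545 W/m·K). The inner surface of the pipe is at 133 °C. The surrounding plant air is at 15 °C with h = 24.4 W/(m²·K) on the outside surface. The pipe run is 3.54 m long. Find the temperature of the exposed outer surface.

T ≈ 23.2 °C

For a radial system each layer contributes R = ln(r_out/r_in)/(2πkL); films add R = 1/(hA).
R_brass pipe wall = ln(31.4/28)/(2π×126×3.54) = 4.089×10^-5 K/W
R_perlite board = ln(54.4/31.4)/(2π×0.0545×3.54) = 0.4533 K/W
R_outer film = 1/(h_o·2πr_oL) = 1/(24.4×2π×0.0544×3.54) = 0.03387 K/W
R_total = 0.4873 K/W
Q = ΔT/R_total = 118/0.4873
Q = 242 W
T_interface = T_inner − Q·ΣR(inner→interface) = 133 − 242×0.4534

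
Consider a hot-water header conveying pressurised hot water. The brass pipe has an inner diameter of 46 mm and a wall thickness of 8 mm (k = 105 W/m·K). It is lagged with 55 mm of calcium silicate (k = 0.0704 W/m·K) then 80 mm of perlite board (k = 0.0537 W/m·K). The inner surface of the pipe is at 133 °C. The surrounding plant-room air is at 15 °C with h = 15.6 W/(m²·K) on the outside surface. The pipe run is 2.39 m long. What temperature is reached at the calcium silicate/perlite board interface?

T ≈ 69.9 °C

Treating each annulus and film as a series resistance:
R_brass pipe wall = ln(31/23)/(2π×105×2.39) = 1.893×10^-4 K/W
R_calcium silicate = ln(86/31)/(2π×0.0704×2.39) = 0.9652 K/W
R_perlite board = ln(166/86)/(2π×0.0537×2.39) = 0.8155 K/W
R_outer film = 1/(h_o·2πr_oL) = 1/(15.6×2π×0.166×2.39) = 0.02572 K/W
R_total = 1.807 K/W
Q = ΔT/R_total = 118/1.807
Q = 65.3 W
T_interface = T_inner − Q·ΣR(inner→interface) = 133 − 65.3×0.9654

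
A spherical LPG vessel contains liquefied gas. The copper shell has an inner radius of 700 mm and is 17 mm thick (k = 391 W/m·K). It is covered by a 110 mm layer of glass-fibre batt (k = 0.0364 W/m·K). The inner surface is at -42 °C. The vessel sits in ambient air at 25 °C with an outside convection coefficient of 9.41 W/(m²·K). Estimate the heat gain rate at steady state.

Spherical conduction: R = (1/r_in − 1/r_out)/(4πk) per layer; series-sum.
R_copper shell = (1/0.7 − 1/0.717)/(4π×391) = 6.894×10^-6 K/W
R_glass-fibre batt = (1/0.717 − 1/0.827)/(4π×0.0364) = 0.4056 K/W
R_outer film = 1/(h·4πr_o²) = 1/(9.41×4π×0.827²) = 0.01236 K/W
R_total = 0.4179 K/W
Q = ΔT/R_total = 67/0.4179

Q ≈ 160 W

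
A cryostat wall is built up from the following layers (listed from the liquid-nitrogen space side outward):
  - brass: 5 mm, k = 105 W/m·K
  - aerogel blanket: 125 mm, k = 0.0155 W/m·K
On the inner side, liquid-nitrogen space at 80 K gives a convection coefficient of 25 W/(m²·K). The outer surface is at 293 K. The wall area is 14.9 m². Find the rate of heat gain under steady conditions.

Q ≈ 392 W

Using the resistance-network approach (series):
R_inner film = 1/(h_i·A) = 1/(25×14.9) = 0.002685 K/W
R_brass = L/(kA) = 0.005/(105×14.9) = 3.196×10^-6 K/W
R_aerogel blanket = L/(kA) = 0.125/(0.0155×14.9) = 0.5412 K/W
R_total = 0.5439 K/W
Q = ΔT / R_total = 213 / 0.5439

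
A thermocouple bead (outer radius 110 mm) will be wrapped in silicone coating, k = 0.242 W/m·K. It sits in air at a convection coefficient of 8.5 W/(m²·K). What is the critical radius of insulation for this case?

For a sphere r_cr = 2k/h = 2×0.242/8.5
r_cr = 56.9 mm; since the bare radius (110 mm) is above r_cr, any added insulation will reduce heat loss.

r_cr ≈ 56.9 mm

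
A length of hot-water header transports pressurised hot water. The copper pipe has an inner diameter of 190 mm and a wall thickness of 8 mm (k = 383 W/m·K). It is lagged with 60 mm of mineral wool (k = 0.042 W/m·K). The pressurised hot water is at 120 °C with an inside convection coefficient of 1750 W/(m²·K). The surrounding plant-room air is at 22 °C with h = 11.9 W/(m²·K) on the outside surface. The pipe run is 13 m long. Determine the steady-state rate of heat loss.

Q ≈ 699 W

Treating each annulus and film as a series resistance:
R_inner film = 1/(h_i·2πr₁L) = 1/(1750×2π×0.095×13) = 7.364×10^-5 K/W
R_copper pipe wall = ln(103/95)/(2π×383×13) = 2.584×10^-6 K/W
R_mineral wool = ln(163/103)/(2π×0.042×13) = 0.1338 K/W
R_outer film = 1/(h_o·2πr_oL) = 1/(11.9×2π×0.163×13) = 0.006312 K/W
R_total = 0.1402 K/W
Q = ΔT/R_total = 98/0.1402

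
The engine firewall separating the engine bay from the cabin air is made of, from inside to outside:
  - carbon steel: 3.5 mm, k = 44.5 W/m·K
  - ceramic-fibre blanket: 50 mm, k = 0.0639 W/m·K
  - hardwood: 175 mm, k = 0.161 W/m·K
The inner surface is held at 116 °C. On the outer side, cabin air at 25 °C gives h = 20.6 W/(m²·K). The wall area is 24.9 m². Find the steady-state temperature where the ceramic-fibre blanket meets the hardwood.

Series thermal resistances:
R_carbon steel = L/(kA) = 0.0035/(44.5×24.9) = 3.159×10^-6 K/W
R_ceramic-fibre blanket = L/(kA) = 0.05/(0.0639×24.9) = 0.03142 K/W
R_hardwood = L/(kA) = 0.175/(0.161×24.9) = 0.04365 K/W
R_outer film = 1/(h_o·A) = 1/(20.6×24.9) = 0.00195 K/W
R_total = 0.07703 K/W;  Q = ΔT/R_total = 91/0.07703 = 1181 W
T_interface = T_inner − Q·ΣR(inner→interface) = 116 − 1180×0.03143

T ≈ 78.9 °C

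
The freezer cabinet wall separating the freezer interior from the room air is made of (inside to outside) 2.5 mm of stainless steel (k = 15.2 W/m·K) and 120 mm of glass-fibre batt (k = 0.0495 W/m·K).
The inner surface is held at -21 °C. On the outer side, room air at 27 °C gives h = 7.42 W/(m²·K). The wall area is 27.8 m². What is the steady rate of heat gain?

Series thermal resistances:
R_stainless steel = L/(kA) = 0.0025/(15.2×27.8) = 5.916×10^-6 K/W
R_glass-fibre batt = L/(kA) = 0.12/(0.0495×27.8) = 0.0872 K/W
R_outer film = 1/(h_o·A) = 1/(7.42×27.8) = 0.004848 K/W
R_total = 0.09206 K/W
Q = ΔT / R_total = 48 / 0.09206

Q ≈ 521 W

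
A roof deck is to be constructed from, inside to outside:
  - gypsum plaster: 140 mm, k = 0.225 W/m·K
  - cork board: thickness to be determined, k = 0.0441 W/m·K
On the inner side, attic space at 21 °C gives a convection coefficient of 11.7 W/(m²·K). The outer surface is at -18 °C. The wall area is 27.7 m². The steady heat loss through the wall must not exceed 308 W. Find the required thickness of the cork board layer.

L ≈ 123 mm

Thermal resistances in series:
R_inner film = 1/(h_i·A) = 1/(11.7×27.7) = 0.003086 K/W
R_gypsum plaster = L/(kA) = 0.14/(0.225×27.7) = 0.02246 K/W
Sum of the known resistances R_other = 0.02555 K/W
Required total resistance R_tot = ΔT/Q_allow = 39/308 = 0.1266 K/W
R_cork board = R_tot − R_other = 0.1011 K/W
L = R·k·A = 0.1011×0.0441×27.7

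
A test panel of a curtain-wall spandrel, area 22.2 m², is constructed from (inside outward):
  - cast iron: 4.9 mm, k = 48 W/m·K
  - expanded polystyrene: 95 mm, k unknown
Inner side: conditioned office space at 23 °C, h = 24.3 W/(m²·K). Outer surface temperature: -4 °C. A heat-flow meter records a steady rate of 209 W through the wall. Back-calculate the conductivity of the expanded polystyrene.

Using the resistance-network approach (series):
R_inner film = 1/(h_i·A) = 1/(24.3×22.2) = 0.001854 K/W
R_cast iron = L/(kA) = 0.0049/(48×22.2) = 4.598×10^-6 K/W
Sum of known resistances R_other = 0.001858 K/W
Total R = ΔT/Q = 27/209 = 0.1292 K/W
R_expanded polystyrene = R_total − R_other = 0.1273 K/W
k = L/(R·A) = 0.095/(0.1273×22.2)

k ≈ 0.0336 W/(m·K)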